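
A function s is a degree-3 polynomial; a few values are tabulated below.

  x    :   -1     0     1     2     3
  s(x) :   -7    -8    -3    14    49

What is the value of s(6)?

322

Write s(x) = ax³ + bx² + cx + d; the 5 given values yield a linear system in the 4 coefficients.
Solving, s(x) = x³ + 3x² + x - 8.
Then s(6) = 322.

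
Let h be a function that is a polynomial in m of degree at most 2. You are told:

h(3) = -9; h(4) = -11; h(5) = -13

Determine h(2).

Write h(m) = am² + bm + c; the 3 given values yield a linear system in the 3 coefficients.
Solving, the leading coefficient vanishes, and h(m) = -2m - 3.
Then h(2) = -7.

-7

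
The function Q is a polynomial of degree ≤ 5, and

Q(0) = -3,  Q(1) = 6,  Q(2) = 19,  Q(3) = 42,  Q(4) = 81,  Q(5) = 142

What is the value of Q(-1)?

-14

First differences: 9, 13, 23, 39, 61. Second differences: 4, 10, 16, 22. Third differences: 6, 6, 6.
Level-3 differences are constant, so Q has degree 3.
Fitting a degree-3 polynomial gives Q(n) = n³ - n² + 9n - 3.
Then Q(-1) = -14.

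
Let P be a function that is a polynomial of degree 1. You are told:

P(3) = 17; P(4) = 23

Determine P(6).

Write P(x) = ax + b; the 2 given values yield a linear system in the 2 coefficients.
Solving, P(x) = 6x - 1.
Then P(6) = 35.

35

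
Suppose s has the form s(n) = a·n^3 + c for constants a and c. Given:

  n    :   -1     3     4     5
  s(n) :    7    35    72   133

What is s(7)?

From s(-1) = 7 and s(3) = 35: -1a + c = 7 and 27a + c = 35.
Subtracting: 28a = 28, so a = 1; then c = 7 − 1·(-1) = 8.
So s(n) = 1n³ + 8, and s(7) = 351.

351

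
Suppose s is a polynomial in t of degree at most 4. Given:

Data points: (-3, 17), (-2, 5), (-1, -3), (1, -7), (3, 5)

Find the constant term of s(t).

-7

Write s(t) = at^4 + bt³ + ct² + dt + e; the 5 given values yield a linear system in the 5 coefficients.
Solving, the top 2 coefficients vanish, and s(t) = 2t² - 2t - 7.
The constant term is s(0) = -7.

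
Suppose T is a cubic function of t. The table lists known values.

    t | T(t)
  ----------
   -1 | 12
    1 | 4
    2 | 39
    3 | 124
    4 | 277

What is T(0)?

Write T(t) = at³ + bt² + ct + d; the 5 given values yield a linear system in the 4 coefficients.
Solving, T(t) = 3t³ + 7t² - 7t + 1.
Then T(0) = 1.

1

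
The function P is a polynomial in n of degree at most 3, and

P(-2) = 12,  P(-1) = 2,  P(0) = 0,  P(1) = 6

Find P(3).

42

First differences: -10, -2, 6. Second differences: 8, 8.
Level-2 differences are constant, so P has degree 2.
Fitting a degree-2 polynomial gives P(n) = 4n² + 2n.
Then P(3) = 42.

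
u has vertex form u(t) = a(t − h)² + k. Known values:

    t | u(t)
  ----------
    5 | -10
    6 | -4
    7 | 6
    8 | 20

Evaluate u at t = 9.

First differences 6, 10, 14; second difference 4 = 2a, so a = 2.
Expanding, the t-coefficient is −2ah = -4h; matching it to the data gives h = 4, and then k = -12.
So u(t) = 2(t − 4)² − 12.
u(9) = 2·5² − 12 = 38.

38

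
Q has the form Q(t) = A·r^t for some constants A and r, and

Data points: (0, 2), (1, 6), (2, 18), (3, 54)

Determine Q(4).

Consecutive ratio: 6/2 = 3, and 18/6 = 3, so r = 3.
Then A·3^0 = 2 gives A = 2, and Q(t) = 2·3^t.
Q(4) = 2·3^4 = 162.

162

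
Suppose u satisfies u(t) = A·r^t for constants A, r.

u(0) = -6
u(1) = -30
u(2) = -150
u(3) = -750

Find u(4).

-3750

Consecutive ratio: -30/(-6) = 5, and -150/(-30) = 5, so r = 5.
Then A·5^0 = -6 gives A = -6, and u(t) = -6·5^t.
u(4) = -6·5^4 = -3750.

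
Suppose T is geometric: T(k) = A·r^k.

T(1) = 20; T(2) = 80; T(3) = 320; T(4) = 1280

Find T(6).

Consecutive ratio: 80/20 = 4, and 320/80 = 4, so r = 4.
Then A·4^1 = 20 gives A = 5, and T(k) = 5·4^k.
T(6) = 5·4^6 = 20480.

20480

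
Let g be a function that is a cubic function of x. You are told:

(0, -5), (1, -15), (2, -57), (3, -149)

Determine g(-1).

Write g(x) = ax³ + bx² + cx + d; the 4 given values yield a linear system in the 4 coefficients.
Solving, g(x) = -3x³ - 7x² - 5.
Then g(-1) = -9.

-9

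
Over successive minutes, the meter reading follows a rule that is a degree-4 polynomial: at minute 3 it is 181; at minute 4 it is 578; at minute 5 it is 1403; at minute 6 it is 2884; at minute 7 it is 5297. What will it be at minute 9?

14263

Write the value at k as s(k).
Write s(k) = ak^4 + bk³ + ck² + dk + e; the 5 given values yield a linear system in the 5 coefficients.
Solving, s(k) = 2k^4 + 2k³ - 4k² + k - 2.
Then s(9) = 14263.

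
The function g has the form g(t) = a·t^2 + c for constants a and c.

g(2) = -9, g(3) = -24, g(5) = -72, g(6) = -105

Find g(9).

-240

From g(2) = -9 and g(3) = -24: 4a + c = -9 and 9a + c = -24.
Subtracting: 5a = -15, so a = -3; then c = -9 − (-3)·4 = 3.
So g(t) = -3t² + 3, and g(9) = -240.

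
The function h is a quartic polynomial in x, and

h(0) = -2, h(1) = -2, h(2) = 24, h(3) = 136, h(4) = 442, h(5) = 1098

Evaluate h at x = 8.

7446

First differences: 0, 26, 112, 306, 656. Second differences: 26, 86, 194, 350. Third differences: 60, 108, 156. Fourth differences: 48, 48.
Level-4 differences are constant, so h has degree 4.
Fitting a degree-4 polynomial gives h(x) = 2x^4 - 2x³ + 5x² - 5x - 2.
Then h(8) = 7446.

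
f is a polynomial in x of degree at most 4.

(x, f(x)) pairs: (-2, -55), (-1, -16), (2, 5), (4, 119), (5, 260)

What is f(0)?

Write f(x) = ax^4 + bx³ + cx² + dx + e; the 5 given values yield a linear system in the 5 coefficients.
Solving, the leading coefficient vanishes, and f(x) = 3x³ - 5x² + 3x - 5.
The constant term is f(0) = -5.

-5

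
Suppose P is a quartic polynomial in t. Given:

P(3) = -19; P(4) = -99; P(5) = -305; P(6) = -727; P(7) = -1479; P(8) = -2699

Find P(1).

Write P(t) = at^4 + bt³ + ct² + dt + e; the 6 given values yield a linear system in the 5 coefficients.
Solving, P(t) = -t^4 + 3t³ - 2t² - 2t + 5.
Then P(1) = 3.

3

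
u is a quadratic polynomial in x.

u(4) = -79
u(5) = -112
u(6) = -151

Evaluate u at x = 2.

Write u(x) = ax² + bx + c; the 3 given values yield a linear system in the 3 coefficients.
Solving, u(x) = -3x² - 6x - 7.
Then u(2) = -31.

-31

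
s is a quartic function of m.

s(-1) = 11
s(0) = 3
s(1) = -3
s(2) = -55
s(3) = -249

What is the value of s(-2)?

Write s(m) = am^4 + bm³ + cm² + dm + e; the 5 given values yield a linear system in the 5 coefficients.
Solving, s(m) = -2m^4 - 4m³ + 3m² - 3m + 3.
Then s(-2) = 21.

21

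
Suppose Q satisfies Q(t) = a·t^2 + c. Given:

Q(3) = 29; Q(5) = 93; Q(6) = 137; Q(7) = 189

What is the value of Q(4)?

57

From Q(3) = 29 and Q(5) = 93: 9a + c = 29 and 25a + c = 93.
Subtracting: 16a = 64, so a = 4; then c = 29 − 4·9 = -7.
So Q(t) = 4t² − 7, and Q(4) = 57.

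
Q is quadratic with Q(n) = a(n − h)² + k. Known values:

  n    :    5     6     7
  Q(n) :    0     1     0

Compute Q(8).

First differences 1, -1; second difference -2 = 2a, so a = -1.
Expanding, the n-coefficient is −2ah = 2h; matching it to the data gives h = 6, and then k = 1.
So Q(n) = -1(n − 6)² + 1.
Q(8) = -1·2² + 1 = -3.

-3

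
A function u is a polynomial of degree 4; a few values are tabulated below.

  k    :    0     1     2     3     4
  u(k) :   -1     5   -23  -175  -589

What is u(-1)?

1

Write u(k) = ak^4 + bk³ + ck² + dk + e; the 5 given values yield a linear system in the 5 coefficients.
Solving, u(k) = -2k^4 - 3k³ + 6k² + 5k - 1.
Then u(-1) = 1.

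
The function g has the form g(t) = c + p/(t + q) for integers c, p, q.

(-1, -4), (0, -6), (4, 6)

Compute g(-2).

(g(t) − c)(t + q) = p for each data point; the three points give a linear system in c and q, then p follows.
Solving: c = 0, q = -2, p = 12, so g(t) = 12/(t − 2).
Then g(-2) = 0 + 12/(-4) = -3.

-3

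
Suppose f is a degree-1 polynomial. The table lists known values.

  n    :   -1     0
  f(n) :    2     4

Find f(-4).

Write f(n) = an + b; the 2 given values yield a linear system in the 2 coefficients.
Solving, f(n) = 2n + 4.
Then f(-4) = -4.

-4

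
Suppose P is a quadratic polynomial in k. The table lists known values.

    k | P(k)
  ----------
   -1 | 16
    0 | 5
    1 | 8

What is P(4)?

Write P(k) = ak² + bk + c; the 3 given values yield a linear system in the 3 coefficients.
Solving, P(k) = 7k² - 4k + 5.
Then P(4) = 101.

101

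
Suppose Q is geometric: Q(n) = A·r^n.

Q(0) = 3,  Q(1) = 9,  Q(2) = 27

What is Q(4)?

243

Consecutive ratio: 9/3 = 3, and 27/9 = 3, so r = 3.
Then A·3^0 = 3 gives A = 3, and Q(n) = 3·3^n.
Q(4) = 3·3^4 = 243.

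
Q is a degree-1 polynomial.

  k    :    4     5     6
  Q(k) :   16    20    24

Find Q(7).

First differences: 4, 4.
Level-1 differences are constant, so Q has degree 1.
Extending the table by one column gives the next first difference 4, so Q(7) = 24 + 4 = 28.

28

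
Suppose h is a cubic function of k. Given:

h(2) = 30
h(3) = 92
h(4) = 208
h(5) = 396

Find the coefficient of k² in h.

Write h(k) = ak³ + bk² + ck + d; the 4 given values yield a linear system in the 4 coefficients.
Solving, h(k) = 3k³ + 5k - 4.
The coefficient of k² is 0.

0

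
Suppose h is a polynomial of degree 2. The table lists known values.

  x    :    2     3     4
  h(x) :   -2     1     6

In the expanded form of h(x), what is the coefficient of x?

-2

Write h(x) = ax² + bx + c; the 3 given values yield a linear system in the 3 coefficients.
Solving, h(x) = x² - 2x - 2.
The coefficient of x is -2.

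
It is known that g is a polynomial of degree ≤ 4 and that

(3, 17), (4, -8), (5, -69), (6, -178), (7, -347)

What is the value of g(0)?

First differences: -25, -61, -109, -169. Second differences: -36, -48, -60. Third differences: -12, -12.
Level-3 differences are constant, so g has degree 3.
Fitting a degree-3 polynomial gives g(n) = -2n³ + 6n² + 7n - 4.
Then g(0) = -4.

-4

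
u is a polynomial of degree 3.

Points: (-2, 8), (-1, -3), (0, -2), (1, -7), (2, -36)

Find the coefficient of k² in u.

-3

First differences: -11, 1, -5, -29. Second differences: 12, -6, -24. Third differences: -18, -18.
Level-3 differences are constant, so u has degree 3.
Fitting a degree-3 polynomial gives u(k) = -3k³ - 3k² + k - 2.
The coefficient of k² is -3.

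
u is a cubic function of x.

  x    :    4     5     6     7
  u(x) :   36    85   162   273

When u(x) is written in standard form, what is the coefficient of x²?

Write u(x) = ax³ + bx² + cx + d; the 4 given values yield a linear system in the 4 coefficients.
Solving, u(x) = x³ - x² - 3x.
The coefficient of x² is -1.

-1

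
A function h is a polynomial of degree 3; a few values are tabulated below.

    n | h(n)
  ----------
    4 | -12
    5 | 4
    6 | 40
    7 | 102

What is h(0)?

Write h(n) = an³ + bn² + cn + d; the 4 given values yield a linear system in the 4 coefficients.
Solving, h(n) = n³ - 5n² + 4.
The constant term is h(0) = 4.

4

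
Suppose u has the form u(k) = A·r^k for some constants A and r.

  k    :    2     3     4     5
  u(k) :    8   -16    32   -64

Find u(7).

-256

Consecutive ratio: -16/8 = -2, and 32/(-16) = -2, so r = -2.
Then A·(-2)^2 = 8 gives A = 2, and u(k) = 2·(-2)^k.
u(7) = 2·(-2)^7 = -256.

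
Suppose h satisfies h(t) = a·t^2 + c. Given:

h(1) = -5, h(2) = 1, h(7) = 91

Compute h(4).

25

From h(1) = -5 and h(2) = 1: 1a + c = -5 and 4a + c = 1.
Subtracting: 3a = 6, so a = 2; then c = -5 − 2·1 = -7.
So h(t) = 2t² − 7, and h(4) = 25.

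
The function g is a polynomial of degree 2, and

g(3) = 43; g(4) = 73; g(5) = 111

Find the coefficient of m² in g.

4

Write g(m) = am² + bm + c; the 3 given values yield a linear system in the 3 coefficients.
Solving, g(m) = 4m² + 2m + 1.
The coefficient of m² is 4.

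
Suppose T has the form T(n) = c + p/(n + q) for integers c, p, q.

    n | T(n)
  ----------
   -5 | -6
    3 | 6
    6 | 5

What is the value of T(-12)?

(T(n) − c)(n + q) = p for each data point; the three points give a linear system in c and q, then p follows.
Solving: c = 3, q = 3, p = 18, so T(n) = 3 + 18/(n + 3).
Then T(-12) = 3 + 18/(-9) = 1.

1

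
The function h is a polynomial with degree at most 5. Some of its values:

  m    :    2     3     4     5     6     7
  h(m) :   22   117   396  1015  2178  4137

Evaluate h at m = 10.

First differences: 95, 279, 619, 1163, 1959. Second differences: 184, 340, 544, 796. Third differences: 156, 204, 252. Fourth differences: 48, 48.
Level-4 differences are constant, so h has degree 4.
Fitting a degree-4 polynomial gives h(m) = 2m^4 - 2m³ + 3m.
Then h(10) = 18030.

18030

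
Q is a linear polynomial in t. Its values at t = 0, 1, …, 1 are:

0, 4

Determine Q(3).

12

Write Q(t) = at + b; the 2 given values yield a linear system in the 2 coefficients.
Solving, Q(t) = 4t.
Then Q(3) = 12.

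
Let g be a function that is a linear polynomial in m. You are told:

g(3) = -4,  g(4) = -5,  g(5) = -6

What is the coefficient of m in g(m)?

First differences: -1, -1.
Level-1 differences are constant, so g has degree 1.
Fitting a degree-1 polynomial gives g(m) = -m - 1.
The coefficient of m is -1.

-1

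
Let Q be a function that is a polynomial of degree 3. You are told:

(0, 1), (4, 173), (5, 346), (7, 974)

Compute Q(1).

Write Q(m) = am³ + bm² + cm + d; the 4 given values yield a linear system in the 4 coefficients.
Solving, Q(m) = 3m³ - m² - m + 1.
Then Q(1) = 2.

2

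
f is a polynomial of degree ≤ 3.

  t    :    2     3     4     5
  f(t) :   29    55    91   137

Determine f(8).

First differences: 26, 36, 46. Second differences: 10, 10.
Level-2 differences are constant, so f has degree 2.
Fitting a degree-2 polynomial gives f(t) = 5t² + t + 7.
Then f(8) = 335.

335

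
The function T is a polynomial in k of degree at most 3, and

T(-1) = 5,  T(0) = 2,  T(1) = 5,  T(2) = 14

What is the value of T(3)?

29

Write T(k) = ak³ + bk² + ck + d; the 4 given values yield a linear system in the 4 coefficients.
Solving, the leading coefficient vanishes, and T(k) = 3k² + 2.
Then T(3) = 29.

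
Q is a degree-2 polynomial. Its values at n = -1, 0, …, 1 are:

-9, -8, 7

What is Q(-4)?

Write Q(n) = an² + bn + c; the 3 given values yield a linear system in the 3 coefficients.
Solving, Q(n) = 7n² + 8n - 8.
Then Q(-4) = 72.

72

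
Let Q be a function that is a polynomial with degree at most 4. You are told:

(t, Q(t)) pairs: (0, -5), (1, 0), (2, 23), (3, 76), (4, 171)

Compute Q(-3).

First differences: 5, 23, 53, 95. Second differences: 18, 30, 42. Third differences: 12, 12.
Level-3 differences are constant, so Q has degree 3.
Fitting a degree-3 polynomial gives Q(t) = 2t³ + 3t² - 5.
Then Q(-3) = -32.

-32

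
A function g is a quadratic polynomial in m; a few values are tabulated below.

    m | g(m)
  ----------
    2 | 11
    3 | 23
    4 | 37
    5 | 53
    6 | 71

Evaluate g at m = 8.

First differences: 12, 14, 16, 18. Second differences: 2, 2, 2.
Level-2 differences are constant, so g has degree 2.
Fitting a degree-2 polynomial gives g(m) = m² + 7m - 7.
Then g(8) = 113.

113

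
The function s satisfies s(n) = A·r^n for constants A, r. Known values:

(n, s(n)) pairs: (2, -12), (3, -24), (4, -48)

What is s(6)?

Consecutive ratio: -24/(-12) = 2, and -48/(-24) = 2, so r = 2.
Then A·2^2 = -12 gives A = -3, and s(n) = -3·2^n.
s(6) = -3·2^6 = -192.

-192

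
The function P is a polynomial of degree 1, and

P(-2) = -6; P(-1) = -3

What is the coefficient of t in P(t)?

Write P(t) = at + b; the 2 given values yield a linear system in the 2 coefficients.
Solving, P(t) = 3t.
The coefficient of t is 3.

3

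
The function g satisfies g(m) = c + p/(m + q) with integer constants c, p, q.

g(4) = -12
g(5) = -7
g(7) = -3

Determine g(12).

0

(g(m) − c)(m + q) = p for each data point; the three points give a linear system in c and q, then p follows.
Solving: c = 3, q = -2, p = -30, so g(m) = 3 − 30/(m − 2).
Then g(12) = 3 − 30/10 = 0.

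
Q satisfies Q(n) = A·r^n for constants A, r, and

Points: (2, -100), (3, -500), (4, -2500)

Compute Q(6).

Consecutive ratio: -500/(-100) = 5, and -2500/(-500) = 5, so r = 5.
Then A·5^2 = -100 gives A = -4, and Q(n) = -4·5^n.
Q(6) = -4·5^6 = -62500.

-62500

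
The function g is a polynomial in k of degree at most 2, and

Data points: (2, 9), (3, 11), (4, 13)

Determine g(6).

17

First differences: 2, 2.
Level-1 differences are constant, so g has degree 1.
Fitting a degree-1 polynomial gives g(k) = 2k + 5.
Then g(6) = 17.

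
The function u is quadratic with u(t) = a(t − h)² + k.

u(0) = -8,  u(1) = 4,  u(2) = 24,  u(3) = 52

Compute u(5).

132

First differences 12, 20, 28; second difference 8 = 2a, so a = 4.
Expanding, the t-coefficient is −2ah = -8h; matching it to the data gives h = -1, and then k = -12.
So u(t) = 4(t + 1)² − 12.
u(5) = 4·6² − 12 = 132.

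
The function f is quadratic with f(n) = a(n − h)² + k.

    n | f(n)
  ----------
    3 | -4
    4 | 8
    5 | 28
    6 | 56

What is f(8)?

First differences 12, 20, 28; second difference 8 = 2a, so a = 4.
Expanding, the n-coefficient is −2ah = -8h; matching it to the data gives h = 2, and then k = -8.
So f(n) = 4(n − 2)² − 8.
f(8) = 4·6² − 8 = 136.

136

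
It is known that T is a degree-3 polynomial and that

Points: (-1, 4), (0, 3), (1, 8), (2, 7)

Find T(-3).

72

Write T(x) = ax³ + bx² + cx + d; the 4 given values yield a linear system in the 4 coefficients.
Solving, T(x) = -2x³ + 3x² + 4x + 3.
Then T(-3) = 72.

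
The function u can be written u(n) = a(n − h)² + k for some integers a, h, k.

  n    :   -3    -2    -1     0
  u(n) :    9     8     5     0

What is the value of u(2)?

-16

First differences -1, -3, -5; second difference -2 = 2a, so a = -1.
Expanding, the n-coefficient is −2ah = 2h; matching it to the data gives h = -3, and then k = 9.
So u(n) = -1(n + 3)² + 9.
u(2) = -1·5² + 9 = -16.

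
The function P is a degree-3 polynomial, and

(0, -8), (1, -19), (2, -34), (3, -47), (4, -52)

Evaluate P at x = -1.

First differences: -11, -15, -13, -5. Second differences: -4, 2, 8. Third differences: 6, 6.
Level-3 differences are constant, so P has degree 3.
Fitting a degree-3 polynomial gives P(x) = x³ - 5x² - 7x - 8.
Then P(-1) = -7.

-7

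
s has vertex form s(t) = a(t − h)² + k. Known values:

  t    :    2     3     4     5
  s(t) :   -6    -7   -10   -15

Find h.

2

First differences -1, -3, -5; second difference -2 = 2a, so a = -1.
Expanding, the t-coefficient is −2ah = 2h; matching it to the data gives h = 2, and then k = -6.
So s(t) = -1(t − 2)² − 6.
Hence h = 2.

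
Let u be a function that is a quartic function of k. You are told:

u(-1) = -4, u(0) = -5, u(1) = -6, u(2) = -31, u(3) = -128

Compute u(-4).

Write u(k) = ak^4 + bk³ + ck² + dk + e; the 5 given values yield a linear system in the 5 coefficients.
Solving, u(k) = -k^4 - 2k³ + k² + k - 5.
Then u(-4) = -121.

-121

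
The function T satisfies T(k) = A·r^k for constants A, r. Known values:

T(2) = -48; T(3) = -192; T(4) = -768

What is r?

Consecutive ratio: -192/(-48) = 4, and -768/(-192) = 4, so r = 4.
Then A·4^2 = -48 gives A = -3, and T(k) = -3·4^k.

4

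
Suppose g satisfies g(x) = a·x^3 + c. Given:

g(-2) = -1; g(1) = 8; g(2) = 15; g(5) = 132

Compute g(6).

From g(-2) = -1 and g(1) = 8: -8a + c = -1 and 1a + c = 8.
Subtracting: 9a = 9, so a = 1; then c = -1 − 1·(-8) = 7.
So g(x) = 1x³ + 7, and g(6) = 223.

223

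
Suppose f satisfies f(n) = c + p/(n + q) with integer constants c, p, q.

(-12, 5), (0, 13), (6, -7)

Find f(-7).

(f(n) − c)(n + q) = p for each data point; the three points give a linear system in c and q, then p follows.
Solving: c = 3, q = -3, p = -30, so f(n) = 3 − 30/(n − 3).
Then f(-7) = 3 − 30/(-10) = 6.

6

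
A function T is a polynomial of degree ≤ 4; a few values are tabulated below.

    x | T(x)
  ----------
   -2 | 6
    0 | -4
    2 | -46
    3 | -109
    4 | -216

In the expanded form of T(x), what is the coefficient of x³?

Write T(x) = ax^4 + bx³ + cx² + dx + e; the 5 given values yield a linear system in the 5 coefficients.
Solving, the leading coefficient vanishes, and T(x) = -2x³ - 4x² - 5x - 4.
The coefficient of x³ is -2.

-2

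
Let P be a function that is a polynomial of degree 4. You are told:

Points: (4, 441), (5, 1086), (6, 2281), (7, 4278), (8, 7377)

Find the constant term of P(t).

1

Write P(t) = at^4 + bt³ + ct² + dt + e; the 5 given values yield a linear system in the 5 coefficients.
Solving, P(t) = 2t^4 - 2t³ + 3t² + 2t + 1.
The constant term is P(0) = 1.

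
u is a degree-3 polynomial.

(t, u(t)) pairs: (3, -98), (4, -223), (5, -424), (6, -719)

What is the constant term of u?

Write u(t) = at³ + bt² + ct + d; the 4 given values yield a linear system in the 4 coefficients.
Solving, u(t) = -3t³ - 2t² + 1.
The constant term is u(0) = 1.

1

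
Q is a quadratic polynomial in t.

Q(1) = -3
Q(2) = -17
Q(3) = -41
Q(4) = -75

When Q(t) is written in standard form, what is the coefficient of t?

1

Write Q(t) = at² + bt + c; the 4 given values yield a linear system in the 3 coefficients.
Solving, Q(t) = -5t² + t + 1.
The coefficient of t is 1.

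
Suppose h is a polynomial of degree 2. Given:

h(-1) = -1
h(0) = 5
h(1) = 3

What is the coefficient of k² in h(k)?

Write h(k) = ak² + bk + c; the 3 given values yield a linear system in the 3 coefficients.
Solving, h(k) = -4k² + 2k + 5.
The coefficient of k² is -4.

-4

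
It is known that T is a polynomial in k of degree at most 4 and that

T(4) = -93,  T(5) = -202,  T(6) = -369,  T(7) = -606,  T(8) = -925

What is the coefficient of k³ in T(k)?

-2

First differences: -109, -167, -237, -319. Second differences: -58, -70, -82. Third differences: -12, -12.
Level-3 differences are constant, so T has degree 3.
Fitting a degree-3 polynomial gives T(k) = -2k³ + k² + 4k + 3.
The coefficient of k³ is -2.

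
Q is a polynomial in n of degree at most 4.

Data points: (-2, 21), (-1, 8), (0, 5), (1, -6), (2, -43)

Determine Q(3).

Write Q(n) = an^4 + bn³ + cn² + dn + e; the 5 given values yield a linear system in the 5 coefficients.
Solving, the leading coefficient vanishes, and Q(n) = -3n³ - 4n² - 4n + 5.
Then Q(3) = -124.

-124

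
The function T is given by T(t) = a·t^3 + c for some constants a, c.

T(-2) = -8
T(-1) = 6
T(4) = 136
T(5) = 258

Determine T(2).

From T(-2) = -8 and T(-1) = 6: -8a + c = -8 and -1a + c = 6.
Subtracting: 7a = 14, so a = 2; then c = -8 − 2·(-8) = 8.
So T(t) = 2t³ + 8, and T(2) = 24.

24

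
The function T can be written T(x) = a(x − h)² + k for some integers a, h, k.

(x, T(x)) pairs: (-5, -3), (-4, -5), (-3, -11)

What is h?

First differences -2, -6; second difference -4 = 2a, so a = -2.
Expanding, the x-coefficient is −2ah = 4h; matching it to the data gives h = -5, and then k = -3.
So T(x) = -2(x + 5)² − 3.
Hence h = -5.

-5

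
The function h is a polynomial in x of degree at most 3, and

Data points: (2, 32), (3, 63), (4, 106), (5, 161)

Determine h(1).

13

Write h(x) = ax³ + bx² + cx + d; the 4 given values yield a linear system in the 4 coefficients.
Solving, the leading coefficient vanishes, and h(x) = 6x² + x + 6.
Then h(1) = 13.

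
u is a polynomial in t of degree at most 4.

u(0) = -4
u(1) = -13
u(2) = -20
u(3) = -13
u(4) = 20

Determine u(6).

Write u(t) = at^4 + bt³ + ct² + dt + e; the 5 given values yield a linear system in the 5 coefficients.
Solving, the leading coefficient vanishes, and u(t) = 2t³ - 5t² - 6t - 4.
Then u(6) = 212.

212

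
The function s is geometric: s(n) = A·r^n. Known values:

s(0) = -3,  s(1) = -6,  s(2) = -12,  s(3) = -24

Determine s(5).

-96

Consecutive ratio: -6/(-3) = 2, and -12/(-6) = 2, so r = 2.
Then A·2^0 = -3 gives A = -3, and s(n) = -3·2^n.
s(5) = -3·2^5 = -96.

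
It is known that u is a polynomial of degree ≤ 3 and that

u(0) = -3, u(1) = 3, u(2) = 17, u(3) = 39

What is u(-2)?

9

First differences: 6, 14, 22. Second differences: 8, 8.
Level-2 differences are constant, so u has degree 2.
Fitting a degree-2 polynomial gives u(m) = 4m² + 2m - 3.
Then u(-2) = 9.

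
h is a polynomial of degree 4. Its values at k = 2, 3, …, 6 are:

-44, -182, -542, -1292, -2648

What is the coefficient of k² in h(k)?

-1

Write h(k) = ak^4 + bk³ + ck² + dk + e; the 5 given values yield a linear system in the 5 coefficients.
Solving, h(k) = -2k^4 - k² - 3k - 2.
The coefficient of k² is -1.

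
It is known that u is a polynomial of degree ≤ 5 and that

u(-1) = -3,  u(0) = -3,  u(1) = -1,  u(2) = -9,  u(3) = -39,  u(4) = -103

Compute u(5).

Write u(t) = at^5 + bt^4 + ct³ + dt² + et + p; the 6 given values yield a linear system in the 6 coefficients.
Solving, the top 2 coefficients vanish, and u(t) = -2t³ + t² + 3t - 3.
Then u(5) = -213.

-213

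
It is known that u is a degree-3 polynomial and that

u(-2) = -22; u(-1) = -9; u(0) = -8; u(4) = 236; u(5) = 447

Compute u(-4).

Write u(k) = ak³ + bk² + ck + d; the 5 given values yield a linear system in the 4 coefficients.
Solving, u(k) = 3k³ + 3k² + k - 8.
Then u(-4) = -156.

-156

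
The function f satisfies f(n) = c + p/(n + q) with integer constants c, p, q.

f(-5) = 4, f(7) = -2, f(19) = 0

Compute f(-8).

3

(f(n) − c)(n + q) = p for each data point; the three points give a linear system in c and q, then p follows.
Solving: c = 1, q = -1, p = -18, so f(n) = 1 − 18/(n − 1).
Then f(-8) = 1 − 18/(-9) = 3.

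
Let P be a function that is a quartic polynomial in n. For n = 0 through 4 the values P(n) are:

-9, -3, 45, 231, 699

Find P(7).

5955

Write P(n) = an^4 + bn³ + cn² + dn + e; the 5 given values yield a linear system in the 5 coefficients.
Solving, P(n) = 2n^4 + 4n³ - 5n² + 5n - 9.
Then P(7) = 5955.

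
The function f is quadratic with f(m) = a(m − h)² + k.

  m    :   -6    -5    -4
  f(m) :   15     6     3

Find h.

-4

First differences -9, -3; second difference 6 = 2a, so a = 3.
Expanding, the m-coefficient is −2ah = -6h; matching it to the data gives h = -4, and then k = 3.
So f(m) = 3(m + 4)² + 3.
Hence h = -4.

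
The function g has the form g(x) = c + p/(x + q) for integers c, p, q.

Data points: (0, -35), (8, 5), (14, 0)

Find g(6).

(g(x) − c)(x + q) = p for each data point; the three points give a linear system in c and q, then p follows.
Solving: c = -5, q = -2, p = 60, so g(x) = -5 + 60/(x − 2).
Then g(6) = -5 + 60/4 = 10.

10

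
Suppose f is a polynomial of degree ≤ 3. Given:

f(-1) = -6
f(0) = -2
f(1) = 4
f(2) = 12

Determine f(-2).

-8

First differences: 4, 6, 8. Second differences: 2, 2.
Level-2 differences are constant, so f has degree 2.
Fitting a degree-2 polynomial gives f(t) = t² + 5t - 2.
Then f(-2) = -8.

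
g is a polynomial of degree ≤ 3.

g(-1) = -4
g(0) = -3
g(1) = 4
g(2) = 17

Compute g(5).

First differences: 1, 7, 13. Second differences: 6, 6.
Level-2 differences are constant, so g has degree 2.
Fitting a degree-2 polynomial gives g(x) = 3x² + 4x - 3.
Then g(5) = 92.

92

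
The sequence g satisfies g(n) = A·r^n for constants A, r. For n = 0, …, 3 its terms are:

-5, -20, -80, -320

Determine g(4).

Consecutive ratio: -20/(-5) = 4, and -80/(-20) = 4, so r = 4.
Then A·4^0 = -5 gives A = -5, and g(n) = -5·4^n.
g(4) = -5·4^4 = -1280.

-1280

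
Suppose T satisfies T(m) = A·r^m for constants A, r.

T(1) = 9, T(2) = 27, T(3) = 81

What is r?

3

Consecutive ratio: 27/9 = 3, and 81/27 = 3, so r = 3.
Then A·3^1 = 9 gives A = 3, and T(m) = 3·3^m.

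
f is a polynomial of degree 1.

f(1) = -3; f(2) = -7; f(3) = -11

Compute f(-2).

First differences: -4, -4.
Level-1 differences are constant, so f has degree 1.
Fitting a degree-1 polynomial gives f(n) = -4n + 1.
Then f(-2) = 9.

9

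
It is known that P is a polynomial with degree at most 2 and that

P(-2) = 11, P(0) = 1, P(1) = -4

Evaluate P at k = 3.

Write P(k) = ak² + bk + c; the 3 given values yield a linear system in the 3 coefficients.
Solving, the leading coefficient vanishes, and P(k) = -5k + 1.
Then P(3) = -14.

-14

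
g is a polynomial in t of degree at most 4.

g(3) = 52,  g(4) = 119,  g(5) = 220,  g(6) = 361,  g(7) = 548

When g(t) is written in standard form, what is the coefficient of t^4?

0

First differences: 67, 101, 141, 187. Second differences: 34, 40, 46. Third differences: 6, 6.
Level-3 differences are constant, so g has degree 3.
Fitting a degree-3 polynomial gives g(t) = t³ + 5t² - 5t - 5.
The coefficient of t^4 is 0.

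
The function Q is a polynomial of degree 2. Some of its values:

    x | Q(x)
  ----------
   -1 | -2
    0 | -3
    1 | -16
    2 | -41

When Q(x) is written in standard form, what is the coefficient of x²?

-6

Write Q(x) = ax² + bx + c; the 4 given values yield a linear system in the 3 coefficients.
Solving, Q(x) = -6x² - 7x - 3.
The coefficient of x² is -6.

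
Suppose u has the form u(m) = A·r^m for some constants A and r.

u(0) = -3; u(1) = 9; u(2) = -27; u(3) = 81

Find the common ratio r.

-3

Consecutive ratio: 9/(-3) = -3, and -27/9 = -3, so r = -3.
Then A·(-3)^0 = -3 gives A = -3, and u(m) = -3·(-3)^m.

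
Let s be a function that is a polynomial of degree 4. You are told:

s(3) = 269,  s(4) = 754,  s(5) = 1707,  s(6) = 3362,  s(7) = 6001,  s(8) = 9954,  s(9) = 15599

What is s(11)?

First differences: 485, 953, 1655, 2639, 3953, 5645. Second differences: 468, 702, 984, 1314, 1692. Third differences: 234, 282, 330, 378. Fourth differences: 48, 48, 48.
Level-4 differences are constant, so s has degree 4.
Fitting a degree-4 polynomial gives s(x) = 2x^4 + 3x³ + 4x² - 4x + 2.
Then s(11) = 33717.

33717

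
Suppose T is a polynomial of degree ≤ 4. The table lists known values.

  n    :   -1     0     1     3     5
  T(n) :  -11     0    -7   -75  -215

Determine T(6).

Write T(n) = an^4 + bn³ + cn² + dn + e; the 5 given values yield a linear system in the 5 coefficients.
Solving, the top 2 coefficients vanish, and T(n) = -9n² + 2n.
Then T(6) = -312.

-312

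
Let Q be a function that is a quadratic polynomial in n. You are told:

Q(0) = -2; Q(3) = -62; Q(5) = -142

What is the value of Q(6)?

Write Q(n) = an² + bn + c; the 3 given values yield a linear system in the 3 coefficients.
Solving, Q(n) = -4n² - 8n - 2.
Then Q(6) = -194.

-194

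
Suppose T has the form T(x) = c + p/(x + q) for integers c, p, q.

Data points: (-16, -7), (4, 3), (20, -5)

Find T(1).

(T(x) − c)(x + q) = p for each data point; the three points give a linear system in c and q, then p follows.
Solving: c = -6, q = -2, p = 18, so T(x) = -6 + 18/(x − 2).
Then T(1) = -6 + 18/(-1) = -24.

-24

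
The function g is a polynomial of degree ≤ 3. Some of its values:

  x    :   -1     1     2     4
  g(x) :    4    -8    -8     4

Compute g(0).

-4

Write g(x) = ax³ + bx² + cx + d; the 4 given values yield a linear system in the 4 coefficients.
Solving, the leading coefficient vanishes, and g(x) = 2x² - 6x - 4.
Then g(0) = -4.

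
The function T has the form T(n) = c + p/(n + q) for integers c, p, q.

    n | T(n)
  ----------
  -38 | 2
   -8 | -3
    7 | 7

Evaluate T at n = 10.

6

(T(n) − c)(n + q) = p for each data point; the three points give a linear system in c and q, then p follows.
Solving: c = 3, q = 2, p = 36, so T(n) = 3 + 36/(n + 2).
Then T(10) = 3 + 36/12 = 6.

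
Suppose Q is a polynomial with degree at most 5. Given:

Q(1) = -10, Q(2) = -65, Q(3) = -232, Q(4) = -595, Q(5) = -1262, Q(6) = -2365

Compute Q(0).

-7

First differences: -55, -167, -363, -667, -1103. Second differences: -112, -196, -304, -436. Third differences: -84, -108, -132. Fourth differences: -24, -24.
Level-4 differences are constant, so Q has degree 4.
Fitting a degree-4 polynomial gives Q(m) = -m^4 - 4m³ - 7m² + 9m - 7.
Then Q(0) = -7.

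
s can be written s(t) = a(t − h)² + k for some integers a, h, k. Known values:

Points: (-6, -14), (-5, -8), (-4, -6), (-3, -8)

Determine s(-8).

First differences 6, 2, -2; second difference -4 = 2a, so a = -2.
Expanding, the t-coefficient is −2ah = 4h; matching it to the data gives h = -4, and then k = -6.
So s(t) = -2(t + 4)² − 6.
s(-8) = -2·(-4)² − 6 = -38.

-38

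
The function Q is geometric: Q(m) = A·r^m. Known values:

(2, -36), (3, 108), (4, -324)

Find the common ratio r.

-3

Consecutive ratio: 108/(-36) = -3, and -324/108 = -3, so r = -3.
Then A·(-3)^2 = -36 gives A = -4, and Q(m) = -4·(-3)^m.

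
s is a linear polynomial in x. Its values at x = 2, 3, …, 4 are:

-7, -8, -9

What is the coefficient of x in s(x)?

-1

First differences: -1, -1.
Level-1 differences are constant, so s has degree 1.
Fitting a degree-1 polynomial gives s(x) = -x - 5.
The coefficient of x is -1.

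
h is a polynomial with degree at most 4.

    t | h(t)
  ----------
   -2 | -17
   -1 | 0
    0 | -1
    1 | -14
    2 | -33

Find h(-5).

First differences: 17, -1, -13, -19. Second differences: -18, -12, -6. Third differences: 6, 6.
Level-3 differences are constant, so h has degree 3.
Fitting a degree-3 polynomial gives h(t) = t³ - 6t² - 8t - 1.
Then h(-5) = -236.

-236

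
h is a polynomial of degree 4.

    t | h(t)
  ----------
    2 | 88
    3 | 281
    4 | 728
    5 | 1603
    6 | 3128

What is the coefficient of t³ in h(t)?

1

Write h(t) = at^4 + bt³ + ct² + dt + e; the 5 given values yield a linear system in the 5 coefficients.
Solving, h(t) = 2t^4 + t³ + 8t² + 4t + 8.
The coefficient of t³ is 1.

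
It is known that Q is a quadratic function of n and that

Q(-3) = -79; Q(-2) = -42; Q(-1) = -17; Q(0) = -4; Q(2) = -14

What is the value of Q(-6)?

-262

Write Q(n) = an² + bn + c; the 5 given values yield a linear system in the 3 coefficients.
Solving, Q(n) = -6n² + 7n - 4.
Then Q(-6) = -262.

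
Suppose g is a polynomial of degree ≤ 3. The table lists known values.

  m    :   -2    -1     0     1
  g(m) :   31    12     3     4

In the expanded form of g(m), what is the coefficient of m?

First differences: -19, -9, 1. Second differences: 10, 10.
Level-2 differences are constant, so g has degree 2.
Fitting a degree-2 polynomial gives g(m) = 5m² - 4m + 3.
The coefficient of m is -4.

-4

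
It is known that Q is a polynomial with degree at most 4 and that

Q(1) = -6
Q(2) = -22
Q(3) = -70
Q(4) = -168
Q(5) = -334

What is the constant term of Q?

-4

Write Q(m) = am^4 + bm³ + cm² + dm + e; the 5 given values yield a linear system in the 5 coefficients.
Solving, the leading coefficient vanishes, and Q(m) = -3m³ + 2m² - m - 4.
The constant term is Q(0) = -4.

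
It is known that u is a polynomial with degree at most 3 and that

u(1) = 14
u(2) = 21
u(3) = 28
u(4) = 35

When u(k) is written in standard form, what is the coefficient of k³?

First differences: 7, 7, 7.
Level-1 differences are constant, so u has degree 1.
Fitting a degree-1 polynomial gives u(k) = 7k + 7.
The coefficient of k³ is 0.

0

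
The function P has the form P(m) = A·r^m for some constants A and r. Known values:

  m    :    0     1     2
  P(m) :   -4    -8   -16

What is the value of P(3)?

Consecutive ratio: -8/(-4) = 2, and -16/(-8) = 2, so r = 2.
Then A·2^0 = -4 gives A = -4, and P(m) = -4·2^m.
P(3) = -4·2^3 = -32.

-32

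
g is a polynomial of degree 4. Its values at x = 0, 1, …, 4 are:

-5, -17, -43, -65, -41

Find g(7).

1087

Write g(x) = ax^4 + bx³ + cx² + dx + e; the 5 given values yield a linear system in the 5 coefficients.
Solving, g(x) = x^4 - 3x³ - 5x² - 5x - 5.
Then g(7) = 1087.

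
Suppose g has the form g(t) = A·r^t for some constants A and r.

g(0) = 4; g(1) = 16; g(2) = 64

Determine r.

Consecutive ratio: 16/4 = 4, and 64/16 = 4, so r = 4.
Then A·4^0 = 4 gives A = 4, and g(t) = 4·4^t.

4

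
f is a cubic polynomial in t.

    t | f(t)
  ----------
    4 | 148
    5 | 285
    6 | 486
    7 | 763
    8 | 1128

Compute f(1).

First differences: 137, 201, 277, 365. Second differences: 64, 76, 88. Third differences: 12, 12.
Level-3 differences are constant, so f has degree 3.
Fitting a degree-3 polynomial gives f(t) = 2t³ + 2t² - 3t.
Then f(1) = 1.

1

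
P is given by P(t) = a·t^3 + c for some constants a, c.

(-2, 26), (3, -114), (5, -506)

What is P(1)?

-10

From P(-2) = 26 and P(3) = -114: -8a + c = 26 and 27a + c = -114.
Subtracting: 35a = -140, so a = -4; then c = 26 − (-4)·(-8) = -6.
So P(t) = -4t³ − 6, and P(1) = -10.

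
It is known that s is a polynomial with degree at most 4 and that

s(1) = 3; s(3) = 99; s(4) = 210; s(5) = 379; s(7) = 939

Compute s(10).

Write s(t) = at^4 + bt³ + ct² + dt + e; the 5 given values yield a linear system in the 5 coefficients.
Solving, the leading coefficient vanishes, and s(t) = 2t³ + 5t² + 2t - 6.
Then s(10) = 2514.

2514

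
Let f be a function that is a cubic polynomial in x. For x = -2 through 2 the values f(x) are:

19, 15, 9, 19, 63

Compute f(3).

First differences: -4, -6, 10, 44. Second differences: -2, 16, 34. Third differences: 18, 18.
Level-3 differences are constant, so f has degree 3.
Fitting a degree-3 polynomial gives f(x) = 3x³ + 8x² - x + 9.
Then f(3) = 159.

159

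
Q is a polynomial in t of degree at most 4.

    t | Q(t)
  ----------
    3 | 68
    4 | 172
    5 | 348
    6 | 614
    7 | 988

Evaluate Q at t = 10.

2938

First differences: 104, 176, 266, 374. Second differences: 72, 90, 108. Third differences: 18, 18.
Level-3 differences are constant, so Q has degree 3.
Fitting a degree-3 polynomial gives Q(t) = 3t³ - 7t + 8.
Then Q(10) = 2938.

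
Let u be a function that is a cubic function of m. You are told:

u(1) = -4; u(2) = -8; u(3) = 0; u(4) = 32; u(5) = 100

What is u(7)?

First differences: -4, 8, 32, 68. Second differences: 12, 24, 36. Third differences: 12, 12.
Level-3 differences are constant, so u has degree 3.
Fitting a degree-3 polynomial gives u(m) = 2m³ - 6m².
Then u(7) = 392.

392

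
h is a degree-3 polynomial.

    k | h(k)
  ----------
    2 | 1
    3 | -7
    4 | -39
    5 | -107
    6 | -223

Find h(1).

-3

First differences: -8, -32, -68, -116. Second differences: -24, -36, -48. Third differences: -12, -12.
Level-3 differences are constant, so h has degree 3.
Fitting a degree-3 polynomial gives h(k) = -2k³ + 6k² - 7.
Then h(1) = -3.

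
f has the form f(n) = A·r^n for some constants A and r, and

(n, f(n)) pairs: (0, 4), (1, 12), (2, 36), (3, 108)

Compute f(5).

Consecutive ratio: 12/4 = 3, and 36/12 = 3, so r = 3.
Then A·3^0 = 4 gives A = 4, and f(n) = 4·3^n.
f(5) = 4·3^5 = 972.

972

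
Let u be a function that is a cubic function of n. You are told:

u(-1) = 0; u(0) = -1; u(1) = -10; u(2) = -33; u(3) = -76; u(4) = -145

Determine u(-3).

First differences: -1, -9, -23, -43, -69. Second differences: -8, -14, -20, -26. Third differences: -6, -6, -6.
Level-3 differences are constant, so u has degree 3.
Fitting a degree-3 polynomial gives u(n) = -n³ - 4n² - 4n - 1.
Then u(-3) = 2.

2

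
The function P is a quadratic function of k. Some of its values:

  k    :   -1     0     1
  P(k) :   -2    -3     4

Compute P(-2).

7

Write P(k) = ak² + bk + c; the 3 given values yield a linear system in the 3 coefficients.
Solving, P(k) = 4k² + 3k - 3.
Then P(-2) = 7.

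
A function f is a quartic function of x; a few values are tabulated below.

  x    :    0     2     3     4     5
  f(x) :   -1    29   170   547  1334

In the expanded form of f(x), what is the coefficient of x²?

Write f(x) = ax^4 + bx³ + cx² + dx + e; the 5 given values yield a linear system in the 5 coefficients.
Solving, f(x) = 2x^4 + x³ - x² - 3x - 1.
The coefficient of x² is -1.

-1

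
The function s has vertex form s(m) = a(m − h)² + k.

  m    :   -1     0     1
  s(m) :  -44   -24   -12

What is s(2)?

First differences 20, 12; second difference -8 = 2a, so a = -4.
Expanding, the m-coefficient is −2ah = 8h; matching it to the data gives h = 2, and then k = -8.
So s(m) = -4(m − 2)² − 8.
s(2) = -4·0² − 8 = -8.

-8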